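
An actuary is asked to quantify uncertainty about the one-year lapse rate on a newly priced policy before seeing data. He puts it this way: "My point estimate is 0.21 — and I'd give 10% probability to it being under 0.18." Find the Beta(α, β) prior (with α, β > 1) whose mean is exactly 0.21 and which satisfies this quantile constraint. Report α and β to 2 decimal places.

With mean 0.21 fixed, write α = 0.21s, β = 0.79s where s = α+β.
Need P(θ < 0.18) = 0.1 under Beta(0.21s, 0.79s). Normal approximation: (q−m)/√(m(1−m)/s) ≈ z_{0.1} = -1.28, so s ≈ 0.21·0.79·(-1.28)²/(0.18−0.21)² = 302.7.
At s = 302.7: P(θ<0.18) ≈ 0.096. Adjusting to match 0.1 gives s ≈ 293.41.
So α = 0.21·293.41 ≈ 61.62, β = 0.79·293.41 ≈ 231.79.

α ≈ 61.62, β ≈ 231.79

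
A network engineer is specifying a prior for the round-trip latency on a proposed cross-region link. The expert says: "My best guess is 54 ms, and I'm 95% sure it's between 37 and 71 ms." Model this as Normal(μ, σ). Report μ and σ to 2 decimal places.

μ = 54.00, σ = 8.67

A symmetric 95% interval runs μ ± z·σ with z = 1.96.
Half-width = 17, so σ = 17/1.96 = 8.67.
μ is the stated best guess, 54.00.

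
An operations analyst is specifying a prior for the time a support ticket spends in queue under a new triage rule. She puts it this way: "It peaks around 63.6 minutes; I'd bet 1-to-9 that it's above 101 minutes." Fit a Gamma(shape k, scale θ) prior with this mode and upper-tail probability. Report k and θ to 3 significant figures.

Gamma(k,θ) with k>1 has mode (k−1)θ, so θ = 63.6/(k−1).
Need P(X < 101) = 0.9 with θ tied to k this way. Start at k = 2, θ = 63.6: P(X<101) ≈ 0.471.
Too low — raise k to concentrate. Iterating converges to k ≈ 9.77.
Then θ = 63.6/(9.77−1) ≈ 7.25.

k ≈ 9.77, θ ≈ 7.25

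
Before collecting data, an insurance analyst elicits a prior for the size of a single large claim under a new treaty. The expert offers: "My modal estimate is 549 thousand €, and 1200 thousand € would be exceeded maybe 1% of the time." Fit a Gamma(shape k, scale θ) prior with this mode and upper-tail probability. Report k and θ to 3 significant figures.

k ≈ 8.89, θ ≈ 69.5

Gamma(k,θ) with k>1 has mode (k−1)θ, so θ = 549/(k−1).
Need P(X < 1200) = 0.99 with θ tied to k this way. Start at k = 2, θ = 549: P(X<1200) ≈ 0.642.
Too low — raise k to concentrate. Iterating converges to k ≈ 8.89.
Then θ = 549/(8.89−1) ≈ 69.5.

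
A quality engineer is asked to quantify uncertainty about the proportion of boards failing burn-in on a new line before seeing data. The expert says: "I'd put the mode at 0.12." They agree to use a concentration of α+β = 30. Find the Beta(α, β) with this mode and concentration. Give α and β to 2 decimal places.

α = 4.36, β = 25.64

For α,β > 1 the Beta mode is (α−1)/(α+β−2). With α+β = 30, the mode is (α−1)/28.
Set (α−1)/28 = 0.12 → α = 1 + 0.12·28 = 4.36.
β = 30 − α = 25.64.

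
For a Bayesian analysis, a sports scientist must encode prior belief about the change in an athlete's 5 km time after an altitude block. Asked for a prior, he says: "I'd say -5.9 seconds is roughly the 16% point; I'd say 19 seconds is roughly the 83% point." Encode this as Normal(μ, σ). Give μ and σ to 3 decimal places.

The p-quantile of Normal(μ,σ) is μ + z_p·σ, with z_{0.16} = -0.9945 and z_{0.83} = 0.9542.
Eliminate σ: μ = (z₂·x₁ − z₁·x₂)/(z₂ − z₁) = (0.9542·-5.9 − (-0.9945)·19)/1.949 = 6.807.
Then σ = (x₂ − x₁)/(z₂ − z₁) = (19 − -5.9)/1.949 = 12.778.

μ = 6.807, σ = 12.778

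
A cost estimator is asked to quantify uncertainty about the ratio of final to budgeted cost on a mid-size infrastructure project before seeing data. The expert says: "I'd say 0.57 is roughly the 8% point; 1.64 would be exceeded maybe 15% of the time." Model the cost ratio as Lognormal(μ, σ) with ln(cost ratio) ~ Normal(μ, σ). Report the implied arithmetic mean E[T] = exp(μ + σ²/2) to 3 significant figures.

If T ~ Lognormal(μ,σ) then ln T ~ Normal(μ,σ), so the p-quantile of ln T is μ + z_p·σ.
ln(0.57) = -0.5621 and ln(1.64) = 0.4947; z_{0.08} = -1.405, z_{0.85} = 1.036.
σ = (0.4947 − -0.5621)/(1.036 − (-1.405)) = 0.433.
μ = -0.5621 − (-1.405)·0.433 = 0.046.
E[T] = exp(μ + σ²/2) = exp(0.046 + 0.0937) = 1.15.

E[T] ≈ 1.15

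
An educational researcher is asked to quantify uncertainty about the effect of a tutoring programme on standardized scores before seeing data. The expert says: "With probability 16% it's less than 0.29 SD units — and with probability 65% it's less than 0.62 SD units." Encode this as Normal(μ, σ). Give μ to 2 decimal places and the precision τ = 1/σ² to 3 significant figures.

μ = 0.53, τ = 17.5

The p-quantile of Normal(μ,σ) is μ + z_p·σ, with z_{0.16} = -0.9945 and z_{0.65} = 0.3853.
Eliminate σ: μ = (z₂·x₁ − z₁·x₂)/(z₂ − z₁) = (0.3853·0.29 − (-0.9945)·0.62)/1.38 = 0.53.
Then σ = (x₂ − x₁)/(z₂ − z₁) = (0.62 − 0.29)/1.38 = 0.24.
Precision τ = 1/σ² = 1/0.2392² = 17.5.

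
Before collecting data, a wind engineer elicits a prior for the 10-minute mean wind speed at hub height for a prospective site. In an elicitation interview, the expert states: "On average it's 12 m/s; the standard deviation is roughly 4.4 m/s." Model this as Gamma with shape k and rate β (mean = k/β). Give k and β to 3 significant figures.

For Gamma(k, rate β): mean = k/β, variance = k/β², so CV = 1/√k.
CV = SD/mean = 4.4/12 = 0.3667, hence k = 1/CV² = 7.44.
Then β = k/mean = 7.44/12 = 0.62.

k ≈ 7.44, β ≈ 0.62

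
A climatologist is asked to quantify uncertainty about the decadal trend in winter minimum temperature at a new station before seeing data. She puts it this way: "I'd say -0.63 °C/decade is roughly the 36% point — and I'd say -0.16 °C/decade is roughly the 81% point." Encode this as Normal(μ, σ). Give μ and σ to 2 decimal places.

μ = -0.49, σ = 0.38

For Normal(μ,σ), the p-quantile is μ + z_p·σ. Here z_{0.36} = -0.3585, z_{0.81} = 0.8779.
So -0.63 = μ − 0.3585σ and -0.16 = μ + 0.8779σ.
Subtracting: σ = (-0.16 − -0.63)/(0.8779 − (-0.3585)) = 0.38.
Then μ = -0.63 − (-0.3585)·0.38 = -0.49.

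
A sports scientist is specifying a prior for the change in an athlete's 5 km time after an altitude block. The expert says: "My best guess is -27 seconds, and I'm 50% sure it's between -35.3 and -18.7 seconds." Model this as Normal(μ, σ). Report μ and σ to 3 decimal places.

μ = -27.000, σ = 12.306

A symmetric 50% interval runs μ ± z·σ with z = 0.6745.
Half-width = 8.3, so σ = 8.3/0.6745 = 12.306.
μ is the stated best guess, -27.000.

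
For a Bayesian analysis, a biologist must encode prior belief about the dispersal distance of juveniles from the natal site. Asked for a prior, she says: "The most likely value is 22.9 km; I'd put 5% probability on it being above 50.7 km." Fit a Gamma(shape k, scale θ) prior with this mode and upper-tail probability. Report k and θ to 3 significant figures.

k ≈ 5.35, θ ≈ 5.26

Gamma(k,θ) with k>1 has mode (k−1)θ, so θ = 22.9/(k−1).
Need P(X < 50.7) = 0.95 with θ tied to k this way. Start at k = 2, θ = 22.9: P(X<50.7) ≈ 0.649.
Too low — raise k to concentrate. Iterating converges to k ≈ 5.35.
Then θ = 22.9/(5.35−1) ≈ 5.26.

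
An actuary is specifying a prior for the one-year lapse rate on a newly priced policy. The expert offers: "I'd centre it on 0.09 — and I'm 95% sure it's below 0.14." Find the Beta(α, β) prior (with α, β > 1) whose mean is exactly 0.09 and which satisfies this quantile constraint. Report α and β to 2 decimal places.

With mean 0.09 fixed, write α = 0.09s, β = 0.91s where s = α+β.
Need P(θ < 0.14) = 0.95 under Beta(0.09s, 0.91s). Normal approximation: (q−m)/√(m(1−m)/s) ≈ z_{0.95} = 1.64, so s ≈ 0.09·0.91·(1.64)²/(0.14−0.09)² = 88.6.
At s = 88.6: P(θ<0.14) ≈ 0.937. Adjusting to match 0.95 gives s ≈ 104.10.
So α = 0.09·104.10 ≈ 9.37, β = 0.91·104.10 ≈ 94.73.

α ≈ 9.37, β ≈ 94.73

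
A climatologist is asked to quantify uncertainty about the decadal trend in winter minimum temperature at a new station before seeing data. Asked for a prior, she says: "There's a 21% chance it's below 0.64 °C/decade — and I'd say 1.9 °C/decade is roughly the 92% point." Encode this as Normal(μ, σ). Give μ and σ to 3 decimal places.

For Normal(μ,σ), the p-quantile is μ + z_p·σ. Here z_{0.21} = -0.8064, z_{0.92} = 1.405.
So 0.64 = μ − 0.8064σ and 1.9 = μ + 1.405σ.
Subtracting: σ = (1.9 − 0.64)/(1.405 − (-0.8064)) = 0.570.
Then μ = 0.64 − (-0.8064)·0.570 = 1.099.

μ = 1.099, σ = 0.570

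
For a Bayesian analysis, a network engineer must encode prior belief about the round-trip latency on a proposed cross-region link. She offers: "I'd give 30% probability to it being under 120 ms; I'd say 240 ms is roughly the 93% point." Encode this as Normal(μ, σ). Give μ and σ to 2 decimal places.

μ = 151.46, σ = 59.99

For Normal(μ,σ), the p-quantile is μ + z_p·σ. Here z_{0.3} = -0.5244, z_{0.93} = 1.476.
So 120 = μ − 0.5244σ and 240 = μ + 1.476σ.
Subtracting: σ = (240 − 120)/(1.476 − (-0.5244)) = 59.99.
Then μ = 120 − (-0.5244)·59.99 = 151.46.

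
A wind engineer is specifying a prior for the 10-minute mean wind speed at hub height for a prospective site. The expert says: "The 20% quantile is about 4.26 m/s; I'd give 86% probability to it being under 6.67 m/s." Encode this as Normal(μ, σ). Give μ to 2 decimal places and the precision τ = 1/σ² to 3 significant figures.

μ = 5.32, τ = 0.636

For Normal(μ,σ), the p-quantile is μ + z_p·σ. Here z_{0.2} = -0.8416, z_{0.86} = 1.08.
So 4.26 = μ − 0.8416σ and 6.67 = μ + 1.08σ.
Subtracting: σ = (6.67 − 4.26)/(1.08 − (-0.8416)) = 1.25.
Then μ = 4.26 − (-0.8416)·1.25 = 5.32.
Precision τ = 1/σ² = 1/1.254² = 0.636.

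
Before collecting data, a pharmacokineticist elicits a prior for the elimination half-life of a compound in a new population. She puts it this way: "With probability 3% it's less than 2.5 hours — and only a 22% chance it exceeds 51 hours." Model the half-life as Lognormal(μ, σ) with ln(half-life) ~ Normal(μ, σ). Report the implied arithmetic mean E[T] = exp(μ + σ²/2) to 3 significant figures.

E[T] ≈ 40.5 hours

If T ~ Lognormal(μ,σ) then ln T ~ Normal(μ,σ), so the p-quantile of ln T is μ + z_p·σ.
ln(2.5) = 0.9163 and ln(51) = 3.932; z_{0.03} = -1.881, z_{0.78} = 0.7722.
σ = (3.932 − 0.9163)/(0.7722 − (-1.881)) = 1.137.
μ = 0.9163 − (-1.881)·1.137 = 3.054.
E[T] = exp(μ + σ²/2) = exp(3.054 + 0.6460) = 40.5 hours.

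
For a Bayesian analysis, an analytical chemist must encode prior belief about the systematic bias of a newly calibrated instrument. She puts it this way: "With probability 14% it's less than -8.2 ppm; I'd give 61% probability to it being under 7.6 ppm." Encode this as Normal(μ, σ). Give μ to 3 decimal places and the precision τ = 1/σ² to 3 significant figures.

The p-quantile of Normal(μ,σ) is μ + z_p·σ, with z_{0.14} = -1.08 and z_{0.61} = 0.2793.
Eliminate σ: μ = (z₂·x₁ − z₁·x₂)/(z₂ − z₁) = (0.2793·-8.2 − (-1.08)·7.6)/1.36 = 4.354.
Then σ = (x₂ − x₁)/(z₂ − z₁) = (7.6 − -8.2)/1.36 = 11.621.
Precision τ = 1/σ² = 1/11.62² = 0.00741.

μ = 4.354, τ = 0.00741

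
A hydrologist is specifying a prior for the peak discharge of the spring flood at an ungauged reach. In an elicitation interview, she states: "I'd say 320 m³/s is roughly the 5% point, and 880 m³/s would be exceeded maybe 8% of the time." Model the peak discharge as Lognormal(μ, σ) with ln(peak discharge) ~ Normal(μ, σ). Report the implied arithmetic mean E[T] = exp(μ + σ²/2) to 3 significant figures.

If T ~ Lognormal(μ,σ) then ln T ~ Normal(μ,σ), so the p-quantile of ln T is μ + z_p·σ.
ln(320) = 5.768 and ln(880) = 6.78; z_{0.05} = -1.645, z_{0.92} = 1.405.
σ = (6.78 − 5.768)/(1.405 − (-1.645)) = 0.332.
μ = 5.768 − (-1.645)·0.332 = 6.314.
E[T] = exp(μ + σ²/2) = exp(6.314 + 0.0550) = 583 m³/s.

E[T] ≈ 583 m³/s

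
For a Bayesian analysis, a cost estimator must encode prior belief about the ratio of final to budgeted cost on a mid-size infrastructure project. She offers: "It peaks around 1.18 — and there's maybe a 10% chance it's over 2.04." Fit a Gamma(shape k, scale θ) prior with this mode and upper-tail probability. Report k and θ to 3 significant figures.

k ≈ 7.33, θ ≈ 0.186

Gamma(k,θ) with k>1 has mode (k−1)θ, so θ = 1.18/(k−1).
Need P(X < 2.04) = 0.9 with θ tied to k this way. Start at k = 2, θ = 1.18: P(X<2.04) ≈ 0.516.
Too low — raise k to concentrate. Iterating converges to k ≈ 7.33.
Then θ = 1.18/(7.33−1) ≈ 0.186.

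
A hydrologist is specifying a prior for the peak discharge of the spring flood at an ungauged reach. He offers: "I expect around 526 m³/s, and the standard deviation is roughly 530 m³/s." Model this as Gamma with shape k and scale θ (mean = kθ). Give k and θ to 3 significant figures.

For Gamma(k, scale θ): mean = kθ, variance = kθ², so CV = 1/√k.
CV = SD/mean = 530/526 = 1.008, hence k = 1/CV² = 0.985.
Then θ = mean/k = 526/0.985 = 534.

k ≈ 0.985, θ ≈ 534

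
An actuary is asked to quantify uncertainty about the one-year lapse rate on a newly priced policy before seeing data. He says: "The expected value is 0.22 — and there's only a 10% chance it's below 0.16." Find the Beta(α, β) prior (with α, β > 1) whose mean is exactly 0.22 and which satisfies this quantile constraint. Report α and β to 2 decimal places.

α ≈ 16.11, β ≈ 57.12

With mean 0.22 fixed, write α = 0.22s, β = 0.78s where s = α+β.
Need P(θ < 0.16) = 0.1 under Beta(0.22s, 0.78s). Normal approximation: (q−m)/√(m(1−m)/s) ≈ z_{0.1} = -1.28, so s ≈ 0.22·0.78·(-1.28)²/(0.16−0.22)² = 78.3.
At s = 78.3: P(θ<0.16) ≈ 0.092. Adjusting to match 0.1 gives s ≈ 73.23.
So α = 0.22·73.23 ≈ 16.11, β = 0.78·73.23 ≈ 57.12.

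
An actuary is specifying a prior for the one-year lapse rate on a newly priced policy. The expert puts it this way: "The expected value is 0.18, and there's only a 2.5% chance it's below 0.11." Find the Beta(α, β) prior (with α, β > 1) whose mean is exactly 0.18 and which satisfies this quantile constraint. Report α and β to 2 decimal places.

With mean 0.18 fixed, write α = 0.18s, β = 0.82s where s = α+β.
Need P(θ < 0.11) = 0.025 under Beta(0.18s, 0.82s). Normal approximation: (q−m)/√(m(1−m)/s) ≈ z_{0.025} = -1.96, so s ≈ 0.18·0.82·(-1.96)²/(0.11−0.18)² = 115.7.
At s = 115.7: P(θ<0.11) ≈ 0.015. Adjusting to match 0.025 gives s ≈ 95.36.
So α = 0.18·95.36 ≈ 17.16, β = 0.82·95.36 ≈ 78.19.

α ≈ 17.16, β ≈ 78.19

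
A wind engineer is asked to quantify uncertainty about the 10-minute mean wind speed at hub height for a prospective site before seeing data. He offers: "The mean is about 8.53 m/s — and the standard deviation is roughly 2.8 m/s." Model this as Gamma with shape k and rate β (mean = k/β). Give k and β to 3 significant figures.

For Gamma(k, rate β): mean = k/β, variance = k/β², so CV = 1/√k.
CV = SD/mean = 2.8/8.53 = 0.3283, hence k = 1/CV² = 9.28.
Then β = k/mean = 9.28/8.53 = 1.09.

k ≈ 9.28, β ≈ 1.09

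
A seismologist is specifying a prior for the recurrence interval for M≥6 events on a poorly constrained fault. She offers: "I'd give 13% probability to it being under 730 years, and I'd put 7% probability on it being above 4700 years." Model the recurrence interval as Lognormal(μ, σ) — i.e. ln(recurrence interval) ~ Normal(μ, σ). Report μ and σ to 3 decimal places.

If T ~ Lognormal(μ,σ) then ln T ~ Normal(μ,σ), so the p-quantile of ln T is μ + z_p·σ.
ln(730) = 6.593 and ln(4700) = 8.455; z_{0.13} = -1.126, z_{0.93} = 1.476.
σ = (8.455 − 6.593)/(1.476 − (-1.126)) = 0.716.
μ = 6.593 − (-1.126)·0.716 = 7.399.

μ ≈ 7.399, σ ≈ 0.716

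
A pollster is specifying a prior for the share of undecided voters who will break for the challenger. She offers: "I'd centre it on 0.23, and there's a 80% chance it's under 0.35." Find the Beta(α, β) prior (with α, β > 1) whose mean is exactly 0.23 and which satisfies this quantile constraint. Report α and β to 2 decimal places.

α ≈ 1.71, β ≈ 5.72

With mean 0.23 fixed, write α = 0.23s, β = 0.77s where s = α+β.
Need P(θ < 0.35) = 0.8 under Beta(0.23s, 0.77s). Normal approximation: (q−m)/√(m(1−m)/s) ≈ z_{0.8} = 0.842, so s ≈ 0.23·0.77·(0.842)²/(0.35−0.23)² = 8.7.
At s = 8.7: P(θ<0.35) ≈ 0.813. Adjusting to match 0.8 gives s ≈ 7.42.
So α = 0.23·7.42 ≈ 1.71, β = 0.77·7.42 ≈ 5.72.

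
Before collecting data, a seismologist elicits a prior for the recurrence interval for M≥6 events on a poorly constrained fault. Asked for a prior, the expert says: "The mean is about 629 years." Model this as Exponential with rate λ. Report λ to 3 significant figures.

Exponential mean = 1/λ, so λ = 1/629.0 = 0.00159.

λ ≈ 0.00159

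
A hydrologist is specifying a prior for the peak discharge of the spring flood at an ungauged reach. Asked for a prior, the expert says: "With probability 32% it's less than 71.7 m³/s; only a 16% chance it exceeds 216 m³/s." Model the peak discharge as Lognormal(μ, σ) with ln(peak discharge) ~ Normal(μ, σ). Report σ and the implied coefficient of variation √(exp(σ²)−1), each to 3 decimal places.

σ ≈ 0.754, CV ≈ 0.875

If T ~ Lognormal(μ,σ) then ln T ~ Normal(μ,σ), so the p-quantile of ln T is μ + z_p·σ.
ln(71.7) = 4.272 and ln(216) = 5.375; z_{0.32} = -0.4677, z_{0.84} = 0.9945.
σ = (5.375 − 4.272)/(0.9945 − (-0.4677)) = 0.754.
μ = 4.272 − (-0.4677)·0.754 = 4.625.
CV = √(exp(σ²)−1) = √(exp(0.5688)−1) = 0.875.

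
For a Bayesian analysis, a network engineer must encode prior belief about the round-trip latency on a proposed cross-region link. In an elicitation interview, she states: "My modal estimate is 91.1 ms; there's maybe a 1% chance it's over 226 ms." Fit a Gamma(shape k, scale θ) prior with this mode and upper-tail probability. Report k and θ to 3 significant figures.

Gamma(k,θ) with k>1 has mode (k−1)θ, so θ = 91.1/(k−1).
Need P(X < 226) = 0.99 with θ tied to k this way. Start at k = 2, θ = 91.1: P(X<226) ≈ 0.709.
Too low — raise k to concentrate. Iterating converges to k ≈ 6.7.
Then θ = 91.1/(6.7−1) ≈ 16.

k ≈ 6.7, θ ≈ 16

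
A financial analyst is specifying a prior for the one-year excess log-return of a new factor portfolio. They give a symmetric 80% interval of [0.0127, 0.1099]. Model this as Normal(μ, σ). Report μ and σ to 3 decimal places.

μ = 0.061, σ = 0.038

A symmetric 80% interval runs μ ± z·σ with z = 1.282.
Half-width = 0.0486, so σ = 0.0486/1.282 = 0.038.
μ is the interval midpoint, 0.061.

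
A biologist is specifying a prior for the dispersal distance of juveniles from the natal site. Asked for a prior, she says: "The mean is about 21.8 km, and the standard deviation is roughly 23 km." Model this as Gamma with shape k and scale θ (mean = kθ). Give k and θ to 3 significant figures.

k ≈ 0.898, θ ≈ 24.3

For Gamma(k, scale θ): mean = kθ, variance = kθ², so CV = 1/√k.
CV = SD/mean = 23/21.8 = 1.055, hence k = 1/CV² = 0.898.
Then θ = mean/k = 21.8/0.898 = 24.3.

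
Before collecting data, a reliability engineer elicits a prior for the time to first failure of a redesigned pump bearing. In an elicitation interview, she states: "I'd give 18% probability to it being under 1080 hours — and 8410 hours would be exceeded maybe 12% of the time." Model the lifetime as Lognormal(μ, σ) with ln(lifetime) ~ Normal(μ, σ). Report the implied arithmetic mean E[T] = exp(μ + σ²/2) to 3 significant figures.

E[T] ≈ 4300 hours

If T ~ Lognormal(μ,σ) then ln T ~ Normal(μ,σ), so the p-quantile of ln T is μ + z_p·σ.
ln(1080) = 6.985 and ln(8410) = 9.037; z_{0.18} = -0.9154, z_{0.88} = 1.175.
σ = (9.037 − 6.985)/(1.175 − (-0.9154)) = 0.982.
μ = 6.985 − (-0.9154)·0.982 = 7.883.
E[T] = exp(μ + σ²/2) = exp(7.883 + 0.4820) = 4300 hours.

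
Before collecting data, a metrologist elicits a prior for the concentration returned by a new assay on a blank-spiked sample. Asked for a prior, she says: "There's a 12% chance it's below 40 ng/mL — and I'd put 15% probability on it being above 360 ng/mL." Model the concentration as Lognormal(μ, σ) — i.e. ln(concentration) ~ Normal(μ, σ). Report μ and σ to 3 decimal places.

μ ≈ 4.856, σ ≈ 0.994

If T ~ Lognormal(μ,σ) then ln T ~ Normal(μ,σ), so the p-quantile of ln T is μ + z_p·σ.
ln(40) = 3.689 and ln(360) = 5.886; z_{0.12} = -1.175, z_{0.85} = 1.036.
σ = (5.886 − 3.689)/(1.036 − (-1.175)) = 0.994.
μ = 3.689 − (-1.175)·0.994 = 4.856.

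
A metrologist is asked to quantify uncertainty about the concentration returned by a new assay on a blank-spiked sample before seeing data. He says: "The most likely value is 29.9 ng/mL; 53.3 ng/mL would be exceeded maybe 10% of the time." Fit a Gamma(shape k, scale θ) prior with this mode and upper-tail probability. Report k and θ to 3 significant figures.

k ≈ 6.69, θ ≈ 5.25

Gamma(k,θ) with k>1 has mode (k−1)θ, so θ = 29.9/(k−1).
Need P(X < 53.3) = 0.9 with θ tied to k this way. Start at k = 2, θ = 29.9: P(X<53.3) ≈ 0.532.
Too low — raise k to concentrate. Iterating converges to k ≈ 6.69.
Then θ = 29.9/(6.69−1) ≈ 5.25.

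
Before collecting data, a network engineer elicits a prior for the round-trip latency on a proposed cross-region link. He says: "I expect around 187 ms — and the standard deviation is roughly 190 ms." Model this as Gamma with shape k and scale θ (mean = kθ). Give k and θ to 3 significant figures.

For Gamma(k, scale θ): mean = kθ, variance = kθ², so CV = 1/√k.
CV = SD/mean = 190/187 = 1.016, hence k = 1/CV² = 0.969.
Then θ = mean/k = 187/0.969 = 193.

k ≈ 0.969, θ ≈ 193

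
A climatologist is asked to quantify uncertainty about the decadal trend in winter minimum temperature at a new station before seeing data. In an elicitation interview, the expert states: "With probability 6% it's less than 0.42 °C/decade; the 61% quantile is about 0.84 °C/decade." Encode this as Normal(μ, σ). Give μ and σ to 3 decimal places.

For Normal(μ,σ), the p-quantile is μ + z_p·σ. Here z_{0.06} = -1.555, z_{0.61} = 0.2793.
So 0.42 = μ − 1.555σ and 0.84 = μ + 0.2793σ.
Subtracting: σ = (0.84 − 0.42)/(0.2793 − (-1.555)) = 0.229.
Then μ = 0.42 − (-1.555)·0.229 = 0.776.

μ = 0.776, σ = 0.229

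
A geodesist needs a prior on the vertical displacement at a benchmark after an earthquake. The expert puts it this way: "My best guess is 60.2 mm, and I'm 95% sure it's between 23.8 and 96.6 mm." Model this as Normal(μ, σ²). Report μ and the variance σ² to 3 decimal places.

μ = 60.200, σ² = 344.911

A symmetric 95% interval runs μ ± z·σ with z = 1.96.
Half-width = 36.4, so σ = 36.4/1.96 = 18.5718 and σ² = 344.911.
μ is the stated best guess, 60.200.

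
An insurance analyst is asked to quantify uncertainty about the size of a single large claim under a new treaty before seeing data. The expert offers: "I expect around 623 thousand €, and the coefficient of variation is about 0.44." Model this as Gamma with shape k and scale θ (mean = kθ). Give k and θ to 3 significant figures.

k ≈ 5.17, θ ≈ 121

For Gamma(k, scale θ): mean = kθ, variance = kθ², so CV = 1/√k.
CV = 0.44, hence k = 1/CV² = 5.17.
Then θ = mean/k = 623/5.17 = 121.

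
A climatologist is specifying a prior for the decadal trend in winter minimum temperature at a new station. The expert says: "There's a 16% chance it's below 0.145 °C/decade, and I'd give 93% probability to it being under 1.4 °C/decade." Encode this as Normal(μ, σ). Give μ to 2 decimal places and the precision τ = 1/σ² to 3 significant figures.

μ = 0.65, τ = 3.87

For Normal(μ,σ), the p-quantile is μ + z_p·σ. Here z_{0.16} = -0.9945, z_{0.93} = 1.476.
So 0.145 = μ − 0.9945σ and 1.4 = μ + 1.476σ.
Subtracting: σ = (1.4 − 0.145)/(1.476 − (-0.9945)) = 0.51.
Then μ = 0.145 − (-0.9945)·0.51 = 0.65.
Precision τ = 1/σ² = 1/0.508² = 3.87.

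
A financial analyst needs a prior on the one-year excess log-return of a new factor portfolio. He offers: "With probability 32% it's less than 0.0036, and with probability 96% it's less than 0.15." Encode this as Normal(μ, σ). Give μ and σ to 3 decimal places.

μ = 0.034, σ = 0.066

For Normal(μ,σ), the p-quantile is μ + z_p·σ. Here z_{0.32} = -0.4677, z_{0.96} = 1.751.
So 0.0036 = μ − 0.4677σ and 0.15 = μ + 1.751σ.
Subtracting: σ = (0.15 − 0.0036)/(1.751 − (-0.4677)) = 0.066.
Then μ = 0.0036 − (-0.4677)·0.066 = 0.034.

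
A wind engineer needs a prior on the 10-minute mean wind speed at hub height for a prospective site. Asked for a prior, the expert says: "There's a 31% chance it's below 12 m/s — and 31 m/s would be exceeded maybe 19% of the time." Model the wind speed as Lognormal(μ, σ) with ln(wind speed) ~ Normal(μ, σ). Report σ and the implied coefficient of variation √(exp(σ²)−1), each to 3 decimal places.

σ ≈ 0.691, CV ≈ 0.782

If T ~ Lognormal(μ,σ) then ln T ~ Normal(μ,σ), so the p-quantile of ln T is μ + z_p·σ.
ln(12) = 2.485 and ln(31) = 3.434; z_{0.31} = -0.4959, z_{0.81} = 0.8779.
σ = (3.434 − 2.485)/(0.8779 − (-0.4959)) = 0.691.
μ = 2.485 − (-0.4959)·0.691 = 2.827.
CV = √(exp(σ²)−1) = √(exp(0.4773)−1) = 0.782.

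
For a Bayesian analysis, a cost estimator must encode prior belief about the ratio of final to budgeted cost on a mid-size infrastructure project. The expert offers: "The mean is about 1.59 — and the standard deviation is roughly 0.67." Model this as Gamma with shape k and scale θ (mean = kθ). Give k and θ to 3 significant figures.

For Gamma(k, scale θ): mean = kθ, variance = kθ², so CV = 1/√k.
CV = SD/mean = 0.67/1.59 = 0.4214, hence k = 1/CV² = 5.63.
Then θ = mean/k = 1.59/5.63 = 0.282.

k ≈ 5.63, θ ≈ 0.282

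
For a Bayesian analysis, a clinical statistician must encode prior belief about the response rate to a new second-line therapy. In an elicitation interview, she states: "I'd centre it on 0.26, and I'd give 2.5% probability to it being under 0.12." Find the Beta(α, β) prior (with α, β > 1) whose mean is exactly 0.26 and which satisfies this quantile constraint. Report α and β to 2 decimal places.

With mean 0.26 fixed, write α = 0.26s, β = 0.74s where s = α+β.
Need P(θ < 0.12) = 0.025 under Beta(0.26s, 0.74s). Normal approximation: (q−m)/√(m(1−m)/s) ≈ z_{0.025} = -1.96, so s ≈ 0.26·0.74·(-1.96)²/(0.12−0.26)² = 37.7.
At s = 37.7: P(θ<0.12) ≈ 0.012. Adjusting to match 0.025 gives s ≈ 28.79.
So α = 0.26·28.79 ≈ 7.48, β = 0.74·28.79 ≈ 21.30.

α ≈ 7.48, β ≈ 21.30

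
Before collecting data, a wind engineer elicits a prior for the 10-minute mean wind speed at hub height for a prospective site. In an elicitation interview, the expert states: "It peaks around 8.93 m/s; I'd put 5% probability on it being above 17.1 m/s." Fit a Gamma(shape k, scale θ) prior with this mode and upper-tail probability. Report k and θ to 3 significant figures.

Gamma(k,θ) with k>1 has mode (k−1)θ, so θ = 8.93/(k−1).
Need P(X < 17.1) = 0.95 with θ tied to k this way. Start at k = 2, θ = 8.93: P(X<17.1) ≈ 0.570.
Too low — raise k to concentrate. Iterating converges to k ≈ 7.58.
Then θ = 8.93/(7.58−1) ≈ 1.36.

k ≈ 7.58, θ ≈ 1.36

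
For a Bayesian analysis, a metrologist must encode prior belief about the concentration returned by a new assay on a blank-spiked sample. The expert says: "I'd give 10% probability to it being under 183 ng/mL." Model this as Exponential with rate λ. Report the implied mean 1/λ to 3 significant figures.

mean ≈ 1740 ng/mL

P(T < 183.0) = 1 − e^(−λ·183.0) = 0.1, so λ = −ln(1−0.1)/183.0 = −ln(0.9)/183.0 = 0.000576.
Mean = 1/λ = 1740 ng/mL.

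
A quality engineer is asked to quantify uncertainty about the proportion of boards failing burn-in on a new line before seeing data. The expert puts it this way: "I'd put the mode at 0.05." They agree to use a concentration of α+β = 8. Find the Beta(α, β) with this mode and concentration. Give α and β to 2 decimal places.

α = 1.30, β = 6.70

For α,β > 1 the Beta mode is (α−1)/(α+β−2). With α+β = 8, the mode is (α−1)/6.
Set (α−1)/6 = 0.05 → α = 1 + 0.05·6 = 1.30.
β = 8 − α = 6.70.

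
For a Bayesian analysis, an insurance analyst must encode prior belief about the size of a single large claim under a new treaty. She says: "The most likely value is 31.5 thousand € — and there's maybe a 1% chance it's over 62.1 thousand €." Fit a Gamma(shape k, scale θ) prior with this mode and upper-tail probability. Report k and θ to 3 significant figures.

Gamma(k,θ) with k>1 has mode (k−1)θ, so θ = 31.5/(k−1).
Need P(X < 62.1) = 0.99 with θ tied to k this way. Start at k = 2, θ = 31.5: P(X<62.1) ≈ 0.586.
Too low — raise k to concentrate. Iterating converges to k ≈ 11.7.
Then θ = 31.5/(11.7−1) ≈ 2.95.

k ≈ 11.7, θ ≈ 2.95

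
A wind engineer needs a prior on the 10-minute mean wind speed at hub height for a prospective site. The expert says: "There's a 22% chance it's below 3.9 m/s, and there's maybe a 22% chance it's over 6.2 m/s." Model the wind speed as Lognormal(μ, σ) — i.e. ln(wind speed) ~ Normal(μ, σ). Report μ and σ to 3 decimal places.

If T ~ Lognormal(μ,σ) then ln T ~ Normal(μ,σ), so the p-quantile of ln T is μ + z_p·σ.
ln(3.9) = 1.361 and ln(6.2) = 1.825; z_{0.22} = -0.7722, z_{0.78} = 0.7722.
σ = (1.825 − 1.361)/(0.7722 − (-0.7722)) = 0.300.
μ = 1.361 − (-0.7722)·0.300 = 1.593.

μ ≈ 1.593, σ ≈ 0.300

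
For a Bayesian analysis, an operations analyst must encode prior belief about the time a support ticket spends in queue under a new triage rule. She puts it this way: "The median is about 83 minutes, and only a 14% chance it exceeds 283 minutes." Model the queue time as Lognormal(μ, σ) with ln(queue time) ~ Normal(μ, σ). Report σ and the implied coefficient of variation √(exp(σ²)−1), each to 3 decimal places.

σ ≈ 1.135, CV ≈ 1.622

If T ~ Lognormal(μ,σ) then ln T ~ Normal(μ,σ), so the p-quantile of ln T is μ + z_p·σ.
ln(83) = 4.419 and ln(283) = 5.645; z_{0.5} = 0, z_{0.86} = 1.08.
σ = (5.645 − 4.419)/(1.08 − (0)) = 1.135.
μ = 4.419 − (0)·1.135 = 4.419.
CV = √(exp(σ²)−1) = √(exp(1.2892)−1) = 1.622.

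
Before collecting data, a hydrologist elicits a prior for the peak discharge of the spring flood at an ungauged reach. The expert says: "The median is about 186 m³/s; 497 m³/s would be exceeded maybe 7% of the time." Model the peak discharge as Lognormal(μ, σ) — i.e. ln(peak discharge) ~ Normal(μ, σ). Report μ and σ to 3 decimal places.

μ ≈ 5.226, σ ≈ 0.666

If T ~ Lognormal(μ,σ) then ln T ~ Normal(μ,σ), so the p-quantile of ln T is μ + z_p·σ.
ln(186) = 5.226 and ln(497) = 6.209; z_{0.5} = 0, z_{0.93} = 1.476.
σ = (6.209 − 5.226)/(1.476 − (0)) = 0.666.
μ = 5.226 − (0)·0.666 = 5.226.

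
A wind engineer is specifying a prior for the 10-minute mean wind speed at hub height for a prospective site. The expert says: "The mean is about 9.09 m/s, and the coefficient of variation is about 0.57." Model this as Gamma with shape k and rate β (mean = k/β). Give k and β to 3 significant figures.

For Gamma(k, rate β): mean = k/β, variance = k/β², so CV = 1/√k.
CV = 0.57, hence k = 1/CV² = 3.08.
Then β = k/mean = 3.08/9.09 = 0.339.

k ≈ 3.08, β ≈ 0.339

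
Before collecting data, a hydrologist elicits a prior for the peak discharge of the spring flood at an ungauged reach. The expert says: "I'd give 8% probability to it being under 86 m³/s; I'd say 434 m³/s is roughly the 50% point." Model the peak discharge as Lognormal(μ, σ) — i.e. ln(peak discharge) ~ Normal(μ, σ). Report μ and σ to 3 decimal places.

μ ≈ 6.073, σ ≈ 1.152

If T ~ Lognormal(μ,σ) then ln T ~ Normal(μ,σ), so the p-quantile of ln T is μ + z_p·σ.
ln(86) = 4.454 and ln(434) = 6.073; z_{0.08} = -1.405, z_{0.5} = 0.
σ = (6.073 − 4.454)/(0 − (-1.405)) = 1.152.
μ = 4.454 − (-1.405)·1.152 = 6.073.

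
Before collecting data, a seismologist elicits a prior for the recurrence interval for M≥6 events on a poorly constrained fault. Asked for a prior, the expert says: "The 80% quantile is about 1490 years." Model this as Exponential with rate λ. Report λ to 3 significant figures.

P(T < 1490.0) = 1 − e^(−λ·1490.0) = 0.8, so λ = −ln(1−0.8)/1490.0 = −ln(0.2)/1490.0 = 0.00108.

λ ≈ 0.00108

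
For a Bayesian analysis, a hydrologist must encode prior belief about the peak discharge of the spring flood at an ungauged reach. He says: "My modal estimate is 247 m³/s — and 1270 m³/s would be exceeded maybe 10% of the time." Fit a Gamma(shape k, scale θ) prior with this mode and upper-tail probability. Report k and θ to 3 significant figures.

Gamma(k,θ) with k>1 has mode (k−1)θ, so θ = 247/(k−1).
Need P(X < 1270) = 0.9 with θ tied to k this way. Start at k = 2, θ = 247: P(X<1270) ≈ 0.964.
Too high — lower k to spread out. Iterating converges to k ≈ 1.65.
Then θ = 247/(1.65−1) ≈ 377.

k ≈ 1.65, θ ≈ 377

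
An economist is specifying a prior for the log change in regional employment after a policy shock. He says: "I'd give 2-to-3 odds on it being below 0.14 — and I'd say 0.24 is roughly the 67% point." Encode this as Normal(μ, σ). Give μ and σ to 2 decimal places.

μ = 0.18, σ = 0.14

The p-quantile of Normal(μ,σ) is μ + z_p·σ, with z_{0.4} = -0.2533 and z_{0.67} = 0.4399.
Eliminate σ: μ = (z₂·x₁ − z₁·x₂)/(z₂ − z₁) = (0.4399·0.14 − (-0.2533)·0.24)/0.6933 = 0.18.
Then σ = (x₂ − x₁)/(z₂ − z₁) = (0.24 − 0.14)/0.6933 = 0.14.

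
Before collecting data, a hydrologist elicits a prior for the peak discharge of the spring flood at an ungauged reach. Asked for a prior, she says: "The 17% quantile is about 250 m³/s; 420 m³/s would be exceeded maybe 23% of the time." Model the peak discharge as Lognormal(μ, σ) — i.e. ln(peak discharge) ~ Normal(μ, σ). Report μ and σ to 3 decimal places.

μ ≈ 5.814, σ ≈ 0.306

If T ~ Lognormal(μ,σ) then ln T ~ Normal(μ,σ), so the p-quantile of ln T is μ + z_p·σ.
ln(250) = 5.521 and ln(420) = 6.04; z_{0.17} = -0.9542, z_{0.77} = 0.7388.
σ = (6.04 − 5.521)/(0.7388 − (-0.9542)) = 0.306.
μ = 5.521 − (-0.9542)·0.306 = 5.814.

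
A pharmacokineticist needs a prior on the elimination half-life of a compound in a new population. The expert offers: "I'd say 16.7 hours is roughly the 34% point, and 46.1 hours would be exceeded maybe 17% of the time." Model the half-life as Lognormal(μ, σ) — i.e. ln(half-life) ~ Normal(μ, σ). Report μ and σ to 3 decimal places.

If T ~ Lognormal(μ,σ) then ln T ~ Normal(μ,σ), so the p-quantile of ln T is μ + z_p·σ.
ln(16.7) = 2.815 and ln(46.1) = 3.831; z_{0.34} = -0.4125, z_{0.83} = 0.9542.
σ = (3.831 − 2.815)/(0.9542 − (-0.4125)) = 0.743.
μ = 2.815 − (-0.4125)·0.743 = 3.122.

μ ≈ 3.122, σ ≈ 0.743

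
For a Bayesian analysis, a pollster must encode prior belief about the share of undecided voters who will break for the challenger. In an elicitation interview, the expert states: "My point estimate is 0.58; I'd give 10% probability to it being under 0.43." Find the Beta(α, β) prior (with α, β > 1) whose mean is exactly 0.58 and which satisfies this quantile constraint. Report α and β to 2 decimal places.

With mean 0.58 fixed, write α = 0.58s, β = 0.42s where s = α+β.
Need P(θ < 0.43) = 0.1 under Beta(0.58s, 0.42s). Normal approximation: (q−m)/√(m(1−m)/s) ≈ z_{0.1} = -1.28, so s ≈ 0.58·0.42·(-1.28)²/(0.43−0.58)² = 17.8.
At s = 17.8: P(θ<0.43) ≈ 0.101. Adjusting to match 0.1 gives s ≈ 17.90.
So α = 0.58·17.90 ≈ 10.38, β = 0.42·17.90 ≈ 7.52.

α ≈ 10.38, β ≈ 7.52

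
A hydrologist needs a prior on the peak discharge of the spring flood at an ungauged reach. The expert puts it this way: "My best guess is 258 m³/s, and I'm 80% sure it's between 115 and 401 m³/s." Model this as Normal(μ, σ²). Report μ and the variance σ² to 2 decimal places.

μ = 258.00, σ² = 12450.88

A symmetric 80% interval runs μ ± z·σ with z = 1.282.
Half-width = 143, so σ = 143/1.282 = 111.583 and σ² = 12450.88.
μ is the stated best guess, 258.00.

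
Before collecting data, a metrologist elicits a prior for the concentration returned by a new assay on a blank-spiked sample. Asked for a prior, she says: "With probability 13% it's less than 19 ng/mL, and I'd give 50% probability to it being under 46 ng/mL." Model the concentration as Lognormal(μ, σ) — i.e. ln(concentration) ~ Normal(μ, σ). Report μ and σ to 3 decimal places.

If T ~ Lognormal(μ,σ) then ln T ~ Normal(μ,σ), so the p-quantile of ln T is μ + z_p·σ.
ln(19) = 2.944 and ln(46) = 3.829; z_{0.13} = -1.126, z_{0.5} = 0.
σ = (3.829 − 2.944)/(0 − (-1.126)) = 0.785.
μ = 2.944 − (-1.126)·0.785 = 3.829.

μ ≈ 3.829, σ ≈ 0.785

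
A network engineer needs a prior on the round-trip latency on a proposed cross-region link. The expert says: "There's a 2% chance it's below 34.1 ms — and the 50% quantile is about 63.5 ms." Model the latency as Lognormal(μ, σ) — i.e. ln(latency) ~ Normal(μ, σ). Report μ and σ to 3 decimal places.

If T ~ Lognormal(μ,σ) then ln T ~ Normal(μ,σ), so the p-quantile of ln T is μ + z_p·σ.
ln(34.1) = 3.529 and ln(63.5) = 4.151; z_{0.02} = -2.054, z_{0.5} = 0.
σ = (4.151 − 3.529)/(0 − (-2.054)) = 0.303.
μ = 3.529 − (-2.054)·0.303 = 4.151.

μ ≈ 4.151, σ ≈ 0.303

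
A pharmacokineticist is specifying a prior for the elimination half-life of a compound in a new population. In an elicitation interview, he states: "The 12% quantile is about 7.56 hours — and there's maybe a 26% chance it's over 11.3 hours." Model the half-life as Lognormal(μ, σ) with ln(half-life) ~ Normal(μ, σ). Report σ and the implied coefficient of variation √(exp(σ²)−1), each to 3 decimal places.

If T ~ Lognormal(μ,σ) then ln T ~ Normal(μ,σ), so the p-quantile of ln T is μ + z_p·σ.
ln(7.56) = 2.023 and ln(11.3) = 2.425; z_{0.12} = -1.175, z_{0.74} = 0.6433.
σ = (2.425 − 2.023)/(0.6433 − (-1.175)) = 0.221.
μ = 2.023 − (-1.175)·0.221 = 2.283.
CV = √(exp(σ²)−1) = √(exp(0.0489)−1) = 0.224.

σ ≈ 0.221, CV ≈ 0.224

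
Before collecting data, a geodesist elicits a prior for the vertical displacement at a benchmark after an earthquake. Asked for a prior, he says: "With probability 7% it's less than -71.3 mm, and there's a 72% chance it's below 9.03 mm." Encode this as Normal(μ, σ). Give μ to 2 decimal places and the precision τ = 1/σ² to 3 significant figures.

μ = -13.71, τ = 0.000657

The p-quantile of Normal(μ,σ) is μ + z_p·σ, with z_{0.07} = -1.476 and z_{0.72} = 0.5828.
Eliminate σ: μ = (z₂·x₁ − z₁·x₂)/(z₂ − z₁) = (0.5828·-71.3 − (-1.476)·9.03)/2.059 = -13.71.
Then σ = (x₂ − x₁)/(z₂ − z₁) = (9.03 − -71.3)/2.059 = 39.02.
Precision τ = 1/σ² = 1/39.02² = 0.000657.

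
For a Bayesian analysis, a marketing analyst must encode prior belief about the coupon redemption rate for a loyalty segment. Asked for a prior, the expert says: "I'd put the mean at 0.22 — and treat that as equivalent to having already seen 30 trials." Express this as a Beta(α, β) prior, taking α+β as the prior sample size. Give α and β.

α = 6.6, β = 23.4

Under the effective-sample-size interpretation, Beta(α, β) has prior mean α/(α+β) and prior sample size α+β.
So α+β = 30 and α/(α+β) = 0.22, giving α = 0.22·30 = 6.6 and β = 30 − 6.6 = 23.4.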